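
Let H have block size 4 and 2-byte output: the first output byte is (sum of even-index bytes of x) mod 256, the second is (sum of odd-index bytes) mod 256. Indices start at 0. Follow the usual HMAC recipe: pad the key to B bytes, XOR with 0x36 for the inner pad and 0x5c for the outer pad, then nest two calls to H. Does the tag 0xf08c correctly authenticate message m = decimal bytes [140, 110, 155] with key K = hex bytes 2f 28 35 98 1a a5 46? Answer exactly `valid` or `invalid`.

Key hex bytes 2f 28 35 98 1a a5 46 is 7 bytes > B = 4, so hash it first: H(key) = c4 65, then zero-pad to 4 bytes: K' = c4 65 00 00.
K' ⊕ ipad = f2 53 36 36; K' ⊕ opad = 98 39 5c 5c.
Inner hash: even-index sum = 591 mod 256 = 79; odd-index sum = 247 mod 256 = 247 → 4f f7.
Outer hash (recomputed tag): even-index sum = 323 mod 256 = 67; odd-index sum = 396 mod 256 = 140 → 43 8c.
Recomputed tag = 438c; claimed = f08c → mismatch.

invalid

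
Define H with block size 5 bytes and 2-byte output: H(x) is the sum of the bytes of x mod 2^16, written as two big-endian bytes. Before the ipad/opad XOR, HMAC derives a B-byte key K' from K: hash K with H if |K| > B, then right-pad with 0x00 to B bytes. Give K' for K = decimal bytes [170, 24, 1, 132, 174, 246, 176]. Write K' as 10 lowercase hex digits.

|K| = 7 > B = 5, so first hash the key.
H(K): sum = 170+24+1+132+174+246+176 = 923 → 03 9b.
Zero-pad H(K) = 03 9b to 5 bytes: K' = 03 9b 00 00 00.

039b000000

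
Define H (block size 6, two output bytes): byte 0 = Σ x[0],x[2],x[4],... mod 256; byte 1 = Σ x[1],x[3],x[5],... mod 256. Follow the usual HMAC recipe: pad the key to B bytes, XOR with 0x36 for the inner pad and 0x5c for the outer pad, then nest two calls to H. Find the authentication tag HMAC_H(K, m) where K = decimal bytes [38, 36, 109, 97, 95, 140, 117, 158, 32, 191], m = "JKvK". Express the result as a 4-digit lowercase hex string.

7044

Key decimal bytes [38, 36, 109, 97, 95, 140, 117, 158, 32, 191] = 26 24 6d 61 5f 8c 75 9e 20 bf is 10 bytes > B = 6, so hash it first: H(key) = 87 6e, then zero-pad to 6 bytes: K' = 87 6e 00 00 00 00.
K' ⊕ ipad = b1 58 36 36 36 36.  K' ⊕ opad = db 32 5c 5c 5c 5c.
Inner input = (K'⊕ipad) ∥ m = b1 58 36 36 36 36 ∥ 4a 4b 76 4b.
Inner hash: even-index sum = 477 mod 256 = 221; odd-index sum = 346 mod 256 = 90 → dd 5a.
Outer input = (K'⊕opad) ∥ inner = db 32 5c 5c 5c 5c ∥ dd 5a.
Outer hash (tag): even-index sum = 624 mod 256 = 112; odd-index sum = 324 mod 256 = 68 → 70 44.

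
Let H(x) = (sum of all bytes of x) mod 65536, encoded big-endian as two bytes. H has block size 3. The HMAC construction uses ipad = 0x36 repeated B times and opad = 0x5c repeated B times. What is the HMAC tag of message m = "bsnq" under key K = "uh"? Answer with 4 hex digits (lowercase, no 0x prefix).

0146

Key "uh" = 75 68 is 2 bytes ≤ B = 3; zero-pad to 3 bytes: K' = 75 68 00.
K' ⊕ ipad = 43 5e 36.  K' ⊕ opad = 29 34 5c.
Inner input = (K'⊕ipad) ∥ m = 43 5e 36 ∥ 62 73 6e 71.
Inner hash: sum = 67+94+54+98+115+110+113 = 651 → 02 8b.
Outer input = (K'⊕opad) ∥ inner = 29 34 5c ∥ 02 8b.
Outer hash (tag): sum = 41+52+92+2+139 = 326 → 01 46.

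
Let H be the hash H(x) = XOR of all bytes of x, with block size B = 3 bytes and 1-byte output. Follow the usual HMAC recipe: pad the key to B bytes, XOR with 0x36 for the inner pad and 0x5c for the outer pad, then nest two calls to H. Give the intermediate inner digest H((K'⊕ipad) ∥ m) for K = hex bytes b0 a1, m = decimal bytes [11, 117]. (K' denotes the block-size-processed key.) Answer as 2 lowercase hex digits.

Key hex bytes b0 a1 is 2 bytes ≤ B = 3; zero-pad to 3 bytes: K' = b0 a1 00.
K' ⊕ ipad = 86 97 36.
Inner input = 86 97 36 ∥ 0b 75.
Inner hash: XOR 86⊕97⊕36⊕0b⊕75 = 59.

59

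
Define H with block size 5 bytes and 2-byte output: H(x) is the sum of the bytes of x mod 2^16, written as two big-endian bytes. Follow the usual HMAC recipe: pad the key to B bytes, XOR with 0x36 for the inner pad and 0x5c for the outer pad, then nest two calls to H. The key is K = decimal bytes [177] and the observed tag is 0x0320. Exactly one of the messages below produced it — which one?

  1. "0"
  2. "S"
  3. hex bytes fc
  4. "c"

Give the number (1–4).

Key decimal bytes [177] = b1 is 1 byte ≤ B = 5; zero-pad to 5 bytes: K' = b1 00 00 00 00.
K' ⊕ ipad = 87 36 36 36 36; K' ⊕ opad = ed 5c 5c 5c 5c.
m1: inner = H(87 36 36 36 36 30) = 01 8f; tag = H(ed 5c 5c 5c 5c 01 8f) = 02ed
m2: inner = H(87 36 36 36 36 53) = 01 b2; tag = H(ed 5c 5c 5c 5c 01 b2) = 0310
m3: inner = H(87 36 36 36 36 fc) = 02 5b; tag = H(ed 5c 5c 5c 5c 02 5b) = 02ba
m4: inner = H(87 36 36 36 36 63) = 01 c2; tag = H(ed 5c 5c 5c 5c 01 c2) = 0320 ← matches

4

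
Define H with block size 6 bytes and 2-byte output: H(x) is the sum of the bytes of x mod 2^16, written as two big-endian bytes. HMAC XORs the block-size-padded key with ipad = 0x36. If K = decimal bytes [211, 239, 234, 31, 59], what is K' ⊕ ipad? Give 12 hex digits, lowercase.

e5d9dc290d36

Key decimal bytes [211, 239, 234, 31, 59] = d3 ef ea 1f 3b is 5 bytes ≤ B = 6; zero-pad to 6 bytes: K' = d3 ef ea 1f 3b 00.
XOR each byte with 0x36: d3⊕36=e5, ef⊕36=d9, ea⊕36=dc, 1f⊕36=29, 3b⊕36=0d, 00⊕36=36.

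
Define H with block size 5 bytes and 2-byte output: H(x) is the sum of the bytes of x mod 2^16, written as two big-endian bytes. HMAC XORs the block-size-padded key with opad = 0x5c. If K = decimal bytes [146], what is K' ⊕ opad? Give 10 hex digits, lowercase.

ce5c5c5c5c

Key decimal bytes [146] = 92 is 1 byte ≤ B = 5; zero-pad to 5 bytes: K' = 92 00 00 00 00.
XOR each byte with 0x5c: 92⊕5c=ce, 00⊕5c=5c, 00⊕5c=5c, 00⊕5c=5c, 00⊕5c=5c.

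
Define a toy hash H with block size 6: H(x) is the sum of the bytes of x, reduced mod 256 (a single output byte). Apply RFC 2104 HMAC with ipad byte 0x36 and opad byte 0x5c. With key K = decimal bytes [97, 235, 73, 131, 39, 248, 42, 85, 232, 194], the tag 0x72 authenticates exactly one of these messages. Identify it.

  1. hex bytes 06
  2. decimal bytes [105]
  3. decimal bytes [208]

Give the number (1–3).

1

Key decimal bytes [97, 235, 73, 131, 39, 248, 42, 85, 232, 194] = 61 eb 49 83 27 f8 2a 55 e8 c2 is 10 bytes > B = 6, so hash it first: H(key) = 60, then zero-pad to 6 bytes: K' = 60 00 00 00 00 00.
K' ⊕ ipad = 56 36 36 36 36 36; K' ⊕ opad = 3c 5c 5c 5c 5c 5c.
m1: inner = H(56 36 36 36 36 36 06) = 6a; tag = H(3c 5c 5c 5c 5c 5c 6a) = 72 ← matches
m2: inner = H(56 36 36 36 36 36 69) = cd; tag = H(3c 5c 5c 5c 5c 5c cd) = d5
m3: inner = H(56 36 36 36 36 36 d0) = 34; tag = H(3c 5c 5c 5c 5c 5c 34) = 3c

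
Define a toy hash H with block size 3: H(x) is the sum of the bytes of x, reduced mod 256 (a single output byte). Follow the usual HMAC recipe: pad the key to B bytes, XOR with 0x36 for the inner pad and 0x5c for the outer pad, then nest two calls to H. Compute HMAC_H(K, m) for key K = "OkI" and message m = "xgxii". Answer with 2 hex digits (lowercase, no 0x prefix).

Key "OkI" = 4f 6b 49 is exactly B = 3 bytes: K' = 4f 6b 49.
K' ⊕ ipad = 79 5d 7f.  K' ⊕ opad = 13 37 15.
Inner input = (K'⊕ipad) ∥ m = 79 5d 7f ∥ 78 67 78 69 69.
Inner hash: sum = 121+93+127+120+103+120+105+105 = 894; mod 256 = 126 → 7e.
Outer input = (K'⊕opad) ∥ inner = 13 37 15 ∥ 7e.
Outer hash (tag): sum = 19+55+21+126 = 221 → dd.

dd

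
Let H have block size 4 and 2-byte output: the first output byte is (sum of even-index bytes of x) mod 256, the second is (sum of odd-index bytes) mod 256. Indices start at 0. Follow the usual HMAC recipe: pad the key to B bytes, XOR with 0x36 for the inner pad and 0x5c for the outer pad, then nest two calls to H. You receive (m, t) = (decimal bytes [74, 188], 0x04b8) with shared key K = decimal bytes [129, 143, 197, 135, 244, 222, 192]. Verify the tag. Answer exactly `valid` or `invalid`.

invalid

Key decimal bytes [129, 143, 197, 135, 244, 222, 192] = 81 8f c5 87 f4 de c0 is 7 bytes > B = 4, so hash it first: H(key) = fa f4, then zero-pad to 4 bytes: K' = fa f4 00 00.
K' ⊕ ipad = cc c2 36 36; K' ⊕ opad = a6 a8 5c 5c.
Inner hash: even-index sum = 332 mod 256 = 76; odd-index sum = 436 mod 256 = 180 → 4c b4.
Outer hash (recomputed tag): even-index sum = 334 mod 256 = 78; odd-index sum = 440 mod 256 = 184 → 4e b8.
Recomputed tag = 4eb8; claimed = 04b8 → mismatch.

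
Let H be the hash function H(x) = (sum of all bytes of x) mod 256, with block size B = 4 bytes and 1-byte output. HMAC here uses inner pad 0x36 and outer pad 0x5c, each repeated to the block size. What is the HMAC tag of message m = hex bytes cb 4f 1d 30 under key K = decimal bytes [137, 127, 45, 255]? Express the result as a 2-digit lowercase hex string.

Key decimal bytes [137, 127, 45, 255] = 89 7f 2d ff is exactly B = 4 bytes: K' = 89 7f 2d ff.
K' ⊕ ipad = bf 49 1b c9.  K' ⊕ opad = d5 23 71 a3.
Inner input = (K'⊕ipad) ∥ m = bf 49 1b c9 ∥ cb 4f 1d 30.
Inner hash: sum = 191+73+27+201+203+79+29+48 = 851; mod 256 = 83 → 53.
Outer input = (K'⊕opad) ∥ inner = d5 23 71 a3 ∥ 53.
Outer hash (tag): sum = 213+35+113+163+83 = 607; mod 256 = 95 → 5f.

5f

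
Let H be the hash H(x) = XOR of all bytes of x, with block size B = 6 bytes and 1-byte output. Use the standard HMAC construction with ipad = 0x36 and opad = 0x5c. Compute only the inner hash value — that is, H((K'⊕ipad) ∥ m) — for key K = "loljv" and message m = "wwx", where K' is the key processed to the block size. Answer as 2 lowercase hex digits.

0b

Key "loljv" = 6c 6f 6c 6a 76 is 5 bytes ≤ B = 6; zero-pad to 6 bytes: K' = 6c 6f 6c 6a 76 00.
K' ⊕ ipad = 5a 59 5a 5c 40 36.
Inner input = 5a 59 5a 5c 40 36 ∥ 77 77 78.
Inner hash: XOR 5a⊕59⊕5a⊕5c⊕40⊕36⊕77⊕77⊕78 = 0b.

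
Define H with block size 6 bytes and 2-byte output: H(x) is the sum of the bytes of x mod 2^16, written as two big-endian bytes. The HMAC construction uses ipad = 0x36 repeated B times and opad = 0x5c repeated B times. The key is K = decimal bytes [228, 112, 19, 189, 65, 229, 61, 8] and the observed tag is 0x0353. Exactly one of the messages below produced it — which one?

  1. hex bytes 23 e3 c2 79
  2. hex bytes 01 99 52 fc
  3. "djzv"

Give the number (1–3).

2

Key decimal bytes [228, 112, 19, 189, 65, 229, 61, 8] = e4 70 13 bd 41 e5 3d 08 is 8 bytes > B = 6, so hash it first: H(key) = 03 8f, then zero-pad to 6 bytes: K' = 03 8f 00 00 00 00.
K' ⊕ ipad = 35 b9 36 36 36 36; K' ⊕ opad = 5f d3 5c 5c 5c 5c.
m1: inner = H(35 b9 36 36 36 36 23 e3 c2 79) = 04 07; tag = H(5f d3 5c 5c 5c 5c 04 07) = 02ad
m2: inner = H(35 b9 36 36 36 36 01 99 52 fc) = 03 ae; tag = H(5f d3 5c 5c 5c 5c 03 ae) = 0353 ← matches
m3: inner = H(35 b9 36 36 36 36 64 6a 7a 76) = 03 84; tag = H(5f d3 5c 5c 5c 5c 03 84) = 0329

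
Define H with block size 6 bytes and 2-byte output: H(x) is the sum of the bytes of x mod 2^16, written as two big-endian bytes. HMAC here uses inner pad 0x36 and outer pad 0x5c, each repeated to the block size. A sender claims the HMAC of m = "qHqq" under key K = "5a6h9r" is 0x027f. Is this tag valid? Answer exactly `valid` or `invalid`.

Key "5a6h9r" = 35 61 36 68 39 72 is exactly B = 6 bytes: K' = 35 61 36 68 39 72.
K' ⊕ ipad = 03 57 00 5e 0f 44; K' ⊕ opad = 69 3d 6a 34 65 2e.
Inner hash: sum = 3+87+0+94+15+68+113+72+113+113 = 678 → 02 a6.
Outer hash (recomputed tag): sum = 105+61+106+52+101+46+2+166 = 639 → 02 7f.
Recomputed tag = 027f; claimed = 027f → match.

valid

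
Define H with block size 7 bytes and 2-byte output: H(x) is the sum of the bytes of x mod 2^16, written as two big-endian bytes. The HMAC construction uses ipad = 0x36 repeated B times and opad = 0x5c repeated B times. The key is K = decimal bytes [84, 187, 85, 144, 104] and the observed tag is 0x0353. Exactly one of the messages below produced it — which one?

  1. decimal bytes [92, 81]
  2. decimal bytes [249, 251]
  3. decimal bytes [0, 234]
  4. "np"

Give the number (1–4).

Key decimal bytes [84, 187, 85, 144, 104] = 54 bb 55 90 68 is 5 bytes ≤ B = 7; zero-pad to 7 bytes: K' = 54 bb 55 90 68 00 00.
K' ⊕ ipad = 62 8d 63 a6 5e 36 36; K' ⊕ opad = 08 e7 09 cc 34 5c 5c.
m1: inner = H(62 8d 63 a6 5e 36 36 5c 51) = 03 6f; tag = H(08 e7 09 cc 34 5c 5c 03 6f) = 0322
m2: inner = H(62 8d 63 a6 5e 36 36 f9 fb) = 04 b6; tag = H(08 e7 09 cc 34 5c 5c 04 b6) = 036a
m3: inner = H(62 8d 63 a6 5e 36 36 00 ea) = 03 ac; tag = H(08 e7 09 cc 34 5c 5c 03 ac) = 035f
m4: inner = H(62 8d 63 a6 5e 36 36 6e 70) = 03 a0; tag = H(08 e7 09 cc 34 5c 5c 03 a0) = 0353 ← matches

4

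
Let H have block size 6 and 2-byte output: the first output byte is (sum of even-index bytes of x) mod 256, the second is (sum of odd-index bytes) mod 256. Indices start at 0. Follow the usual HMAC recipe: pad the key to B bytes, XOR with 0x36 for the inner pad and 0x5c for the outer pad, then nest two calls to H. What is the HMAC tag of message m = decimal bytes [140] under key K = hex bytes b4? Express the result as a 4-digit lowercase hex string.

Key hex bytes b4 is 1 byte ≤ B = 6; zero-pad to 6 bytes: K' = b4 00 00 00 00 00.
K' ⊕ ipad = 82 36 36 36 36 36.  K' ⊕ opad = e8 5c 5c 5c 5c 5c.
Inner input = (K'⊕ipad) ∥ m = 82 36 36 36 36 36 ∥ 8c.
Inner hash: even-index sum = 378 mod 256 = 122; odd-index sum = 162 mod 256 = 162 → 7a a2.
Outer input = (K'⊕opad) ∥ inner = e8 5c 5c 5c 5c 5c ∥ 7a a2.
Outer hash (tag): even-index sum = 538 mod 256 = 26; odd-index sum = 438 mod 256 = 182 → 1a b6.

1ab6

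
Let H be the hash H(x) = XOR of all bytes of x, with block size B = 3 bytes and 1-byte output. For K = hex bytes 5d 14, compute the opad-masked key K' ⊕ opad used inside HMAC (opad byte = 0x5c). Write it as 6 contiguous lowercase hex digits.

01485c

Key hex bytes 5d 14 is 2 bytes ≤ B = 3; zero-pad to 3 bytes: K' = 5d 14 00.
XOR each byte with 0x5c: 5d⊕5c=01, 14⊕5c=48, 00⊕5c=5c.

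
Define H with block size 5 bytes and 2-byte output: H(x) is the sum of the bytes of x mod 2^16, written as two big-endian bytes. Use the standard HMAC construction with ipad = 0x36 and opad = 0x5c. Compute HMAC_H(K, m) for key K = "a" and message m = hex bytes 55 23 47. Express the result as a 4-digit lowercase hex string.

Key "a" = 61 is 1 byte ≤ B = 5; zero-pad to 5 bytes: K' = 61 00 00 00 00.
K' ⊕ ipad = 57 36 36 36 36.  K' ⊕ opad = 3d 5c 5c 5c 5c.
Inner input = (K'⊕ipad) ∥ m = 57 36 36 36 36 ∥ 55 23 47.
Inner hash: sum = 87+54+54+54+54+85+35+71 = 494 → 01 ee.
Outer input = (K'⊕opad) ∥ inner = 3d 5c 5c 5c 5c ∥ 01 ee.
Outer hash (tag): sum = 61+92+92+92+92+1+238 = 668 → 02 9c.

029c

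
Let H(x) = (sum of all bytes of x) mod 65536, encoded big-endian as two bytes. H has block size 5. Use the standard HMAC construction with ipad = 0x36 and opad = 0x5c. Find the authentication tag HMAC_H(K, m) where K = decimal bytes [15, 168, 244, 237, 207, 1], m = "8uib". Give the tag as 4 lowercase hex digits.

0256

Key decimal bytes [15, 168, 244, 237, 207, 1] = 0f a8 f4 ed cf 01 is 6 bytes > B = 5, so hash it first: H(key) = 03 68, then zero-pad to 5 bytes: K' = 03 68 00 00 00.
K' ⊕ ipad = 35 5e 36 36 36.  K' ⊕ opad = 5f 34 5c 5c 5c.
Inner input = (K'⊕ipad) ∥ m = 35 5e 36 36 36 ∥ 38 75 69 62.
Inner hash: sum = 53+94+54+54+54+56+117+105+98 = 685 → 02 ad.
Outer input = (K'⊕opad) ∥ inner = 5f 34 5c 5c 5c ∥ 02 ad.
Outer hash (tag): sum = 95+52+92+92+92+2+173 = 598 → 02 56.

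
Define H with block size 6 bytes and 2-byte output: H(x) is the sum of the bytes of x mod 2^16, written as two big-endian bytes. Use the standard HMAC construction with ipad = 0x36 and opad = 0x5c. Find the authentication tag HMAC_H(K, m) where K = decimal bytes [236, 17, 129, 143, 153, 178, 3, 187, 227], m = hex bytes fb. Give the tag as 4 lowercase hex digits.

0343

Key decimal bytes [236, 17, 129, 143, 153, 178, 3, 187, 227] = ec 11 81 8f 99 b2 03 bb e3 is 9 bytes > B = 6, so hash it first: H(key) = 04 f9, then zero-pad to 6 bytes: K' = 04 f9 00 00 00 00.
K' ⊕ ipad = 32 cf 36 36 36 36.  K' ⊕ opad = 58 a5 5c 5c 5c 5c.
Inner input = (K'⊕ipad) ∥ m = 32 cf 36 36 36 36 ∥ fb.
Inner hash: sum = 50+207+54+54+54+54+251 = 724 → 02 d4.
Outer input = (K'⊕opad) ∥ inner = 58 a5 5c 5c 5c 5c ∥ 02 d4.
Outer hash (tag): sum = 88+165+92+92+92+92+2+212 = 835 → 03 43.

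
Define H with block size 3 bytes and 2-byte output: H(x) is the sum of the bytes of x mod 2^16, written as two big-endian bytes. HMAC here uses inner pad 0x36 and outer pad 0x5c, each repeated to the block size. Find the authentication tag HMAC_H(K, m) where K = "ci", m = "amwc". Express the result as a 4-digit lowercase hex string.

Key "ci" = 63 69 is 2 bytes ≤ B = 3; zero-pad to 3 bytes: K' = 63 69 00.
K' ⊕ ipad = 55 5f 36.  K' ⊕ opad = 3f 35 5c.
Inner input = (K'⊕ipad) ∥ m = 55 5f 36 ∥ 61 6d 77 63.
Inner hash: sum = 85+95+54+97+109+119+99 = 658 → 02 92.
Outer input = (K'⊕opad) ∥ inner = 3f 35 5c ∥ 02 92.
Outer hash (tag): sum = 63+53+92+2+146 = 356 → 01 64.

0164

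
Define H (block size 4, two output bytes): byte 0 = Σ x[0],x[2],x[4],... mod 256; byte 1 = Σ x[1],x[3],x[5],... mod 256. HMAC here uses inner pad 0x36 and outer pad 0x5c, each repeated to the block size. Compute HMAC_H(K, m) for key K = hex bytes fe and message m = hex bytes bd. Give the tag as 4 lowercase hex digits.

Key hex bytes fe is 1 byte ≤ B = 4; zero-pad to 4 bytes: K' = fe 00 00 00.
K' ⊕ ipad = c8 36 36 36.  K' ⊕ opad = a2 5c 5c 5c.
Inner input = (K'⊕ipad) ∥ m = c8 36 36 36 ∥ bd.
Inner hash: even-index sum = 443 mod 256 = 187; odd-index sum = 108 mod 256 = 108 → bb 6c.
Outer input = (K'⊕opad) ∥ inner = a2 5c 5c 5c ∥ bb 6c.
Outer hash (tag): even-index sum = 441 mod 256 = 185; odd-index sum = 292 mod 256 = 36 → b9 24.

b924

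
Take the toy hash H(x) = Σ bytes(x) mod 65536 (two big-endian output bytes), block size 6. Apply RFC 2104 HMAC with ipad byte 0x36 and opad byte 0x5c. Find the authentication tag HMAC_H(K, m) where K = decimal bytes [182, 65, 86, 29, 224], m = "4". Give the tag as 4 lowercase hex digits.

032e

Key decimal bytes [182, 65, 86, 29, 224] = b6 41 56 1d e0 is 5 bytes ≤ B = 6; zero-pad to 6 bytes: K' = b6 41 56 1d e0 00.
K' ⊕ ipad = 80 77 60 2b d6 36.  K' ⊕ opad = ea 1d 0a 41 bc 5c.
Inner input = (K'⊕ipad) ∥ m = 80 77 60 2b d6 36 ∥ 34.
Inner hash: sum = 128+119+96+43+214+54+52 = 706 → 02 c2.
Outer input = (K'⊕opad) ∥ inner = ea 1d 0a 41 bc 5c ∥ 02 c2.
Outer hash (tag): sum = 234+29+10+65+188+92+2+194 = 814 → 03 2e.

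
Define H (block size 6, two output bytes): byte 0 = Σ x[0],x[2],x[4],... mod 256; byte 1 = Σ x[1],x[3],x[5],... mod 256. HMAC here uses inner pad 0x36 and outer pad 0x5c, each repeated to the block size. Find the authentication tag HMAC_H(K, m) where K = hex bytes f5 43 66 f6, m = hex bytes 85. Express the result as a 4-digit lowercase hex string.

Key hex bytes f5 43 66 f6 is 4 bytes ≤ B = 6; zero-pad to 6 bytes: K' = f5 43 66 f6 00 00.
K' ⊕ ipad = c3 75 50 c0 36 36.  K' ⊕ opad = a9 1f 3a aa 5c 5c.
Inner input = (K'⊕ipad) ∥ m = c3 75 50 c0 36 36 ∥ 85.
Inner hash: even-index sum = 462 mod 256 = 206; odd-index sum = 363 mod 256 = 107 → ce 6b.
Outer input = (K'⊕opad) ∥ inner = a9 1f 3a aa 5c 5c ∥ ce 6b.
Outer hash (tag): even-index sum = 525 mod 256 = 13; odd-index sum = 400 mod 256 = 144 → 0d 90.

0d90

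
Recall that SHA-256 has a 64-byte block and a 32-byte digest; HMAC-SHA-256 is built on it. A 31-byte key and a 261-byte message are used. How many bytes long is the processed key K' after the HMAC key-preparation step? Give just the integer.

Key is 31 ≤ 64 bytes, zero-padded: |K'| = 64.

64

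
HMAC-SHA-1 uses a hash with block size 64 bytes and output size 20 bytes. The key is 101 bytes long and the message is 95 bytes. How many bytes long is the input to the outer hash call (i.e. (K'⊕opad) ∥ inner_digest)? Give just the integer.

Key is 101 > 64 bytes, so it is hashed to 20 bytes then zero-padded to 64: |K'| = 64.
Outer input = (K'⊕opad) ∥ H(inner) → 64 + 20 = 84 bytes.

84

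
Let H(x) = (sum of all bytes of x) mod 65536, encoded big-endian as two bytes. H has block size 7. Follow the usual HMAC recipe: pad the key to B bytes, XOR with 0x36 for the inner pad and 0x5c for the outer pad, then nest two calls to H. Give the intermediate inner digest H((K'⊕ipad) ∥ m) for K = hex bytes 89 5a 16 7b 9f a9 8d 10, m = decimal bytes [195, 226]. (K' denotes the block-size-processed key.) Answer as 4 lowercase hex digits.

Key hex bytes 89 5a 16 7b 9f a9 8d 10 is 8 bytes > B = 7, so hash it first: H(key) = 03 59, then zero-pad to 7 bytes: K' = 03 59 00 00 00 00 00.
K' ⊕ ipad = 35 6f 36 36 36 36 36.
Inner input = 35 6f 36 36 36 36 36 ∥ c3 e2.
Inner hash: sum = 53+111+54+54+54+54+54+195+226 = 855 → 03 57.

0357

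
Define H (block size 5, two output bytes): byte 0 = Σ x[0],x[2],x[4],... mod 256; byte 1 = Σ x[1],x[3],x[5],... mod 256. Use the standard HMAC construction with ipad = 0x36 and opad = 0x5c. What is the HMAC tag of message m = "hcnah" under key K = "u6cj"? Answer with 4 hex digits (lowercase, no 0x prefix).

Key "u6cj" = 75 36 63 6a is 4 bytes ≤ B = 5; zero-pad to 5 bytes: K' = 75 36 63 6a 00.
K' ⊕ ipad = 43 00 55 5c 36.  K' ⊕ opad = 29 6a 3f 36 5c.
Inner input = (K'⊕ipad) ∥ m = 43 00 55 5c 36 ∥ 68 63 6e 61 68.
Inner hash: even-index sum = 402 mod 256 = 146; odd-index sum = 410 mod 256 = 154 → 92 9a.
Outer input = (K'⊕opad) ∥ inner = 29 6a 3f 36 5c ∥ 92 9a.
Outer hash (tag): even-index sum = 350 mod 256 = 94; odd-index sum = 306 mod 256 = 50 → 5e 32.

5e32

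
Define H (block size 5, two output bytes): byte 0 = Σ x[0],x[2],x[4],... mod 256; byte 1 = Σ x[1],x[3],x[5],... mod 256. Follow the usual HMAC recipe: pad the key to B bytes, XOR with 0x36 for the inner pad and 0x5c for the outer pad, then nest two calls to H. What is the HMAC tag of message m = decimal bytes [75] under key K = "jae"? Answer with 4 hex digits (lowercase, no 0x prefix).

Key "jae" = 6a 61 65 is 3 bytes ≤ B = 5; zero-pad to 5 bytes: K' = 6a 61 65 00 00.
K' ⊕ ipad = 5c 57 53 36 36.  K' ⊕ opad = 36 3d 39 5c 5c.
Inner input = (K'⊕ipad) ∥ m = 5c 57 53 36 36 ∥ 4b.
Inner hash: even-index sum = 229 mod 256 = 229; odd-index sum = 216 mod 256 = 216 → e5 d8.
Outer input = (K'⊕opad) ∥ inner = 36 3d 39 5c 5c ∥ e5 d8.
Outer hash (tag): even-index sum = 419 mod 256 = 163; odd-index sum = 382 mod 256 = 126 → a3 7e.

a37e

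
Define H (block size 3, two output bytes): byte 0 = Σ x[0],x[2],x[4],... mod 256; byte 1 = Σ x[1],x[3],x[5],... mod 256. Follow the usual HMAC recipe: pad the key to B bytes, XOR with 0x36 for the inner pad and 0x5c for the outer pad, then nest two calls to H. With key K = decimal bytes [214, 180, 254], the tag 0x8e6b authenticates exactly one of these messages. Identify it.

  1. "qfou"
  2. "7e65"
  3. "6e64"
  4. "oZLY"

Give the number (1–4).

1

Key decimal bytes [214, 180, 254] = d6 b4 fe is exactly B = 3 bytes: K' = d6 b4 fe.
K' ⊕ ipad = e0 82 c8; K' ⊕ opad = 8a e8 a2.
m1: inner = H(e0 82 c8 71 66 6f 75) = 83 62; tag = H(8a e8 a2 83 62) = 8e6b ← matches
m2: inner = H(e0 82 c8 37 65 36 35) = 42 ef; tag = H(8a e8 a2 42 ef) = 1b2a
m3: inner = H(e0 82 c8 36 65 36 34) = 41 ee; tag = H(8a e8 a2 41 ee) = 1a29
m4: inner = H(e0 82 c8 6f 5a 4c 59) = 5b 3d; tag = H(8a e8 a2 5b 3d) = 6943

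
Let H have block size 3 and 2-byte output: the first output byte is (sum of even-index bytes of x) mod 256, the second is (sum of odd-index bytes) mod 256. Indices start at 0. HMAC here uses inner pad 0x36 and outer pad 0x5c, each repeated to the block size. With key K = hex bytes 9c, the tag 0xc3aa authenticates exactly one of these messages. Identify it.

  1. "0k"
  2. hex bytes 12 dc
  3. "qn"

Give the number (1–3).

Key hex bytes 9c is 1 byte ≤ B = 3; zero-pad to 3 bytes: K' = 9c 00 00.
K' ⊕ ipad = aa 36 36; K' ⊕ opad = c0 5c 5c.
m1: inner = H(aa 36 36 30 6b) = 4b 66; tag = H(c0 5c 5c 4b 66) = 82a7
m2: inner = H(aa 36 36 12 dc) = bc 48; tag = H(c0 5c 5c bc 48) = 6418
m3: inner = H(aa 36 36 71 6e) = 4e a7; tag = H(c0 5c 5c 4e a7) = c3aa ← matches

3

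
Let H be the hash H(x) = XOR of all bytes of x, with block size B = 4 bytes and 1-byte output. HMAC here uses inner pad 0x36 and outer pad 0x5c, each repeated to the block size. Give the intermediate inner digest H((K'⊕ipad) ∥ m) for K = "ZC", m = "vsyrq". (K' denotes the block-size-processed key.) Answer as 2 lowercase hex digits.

Key "ZC" = 5a 43 is 2 bytes ≤ B = 4; zero-pad to 4 bytes: K' = 5a 43 00 00.
K' ⊕ ipad = 6c 75 36 36.
Inner input = 6c 75 36 36 ∥ 76 73 79 72 71.
Inner hash: XOR 6c⊕75⊕36⊕36⊕76⊕73⊕79⊕72⊕71 = 66.

66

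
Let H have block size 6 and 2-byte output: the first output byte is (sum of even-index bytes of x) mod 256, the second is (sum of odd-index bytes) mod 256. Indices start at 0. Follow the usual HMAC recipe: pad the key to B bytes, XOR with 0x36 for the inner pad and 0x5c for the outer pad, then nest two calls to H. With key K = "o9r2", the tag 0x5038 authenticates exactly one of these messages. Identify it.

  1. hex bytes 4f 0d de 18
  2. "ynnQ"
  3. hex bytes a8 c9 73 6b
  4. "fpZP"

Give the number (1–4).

Key "o9r2" = 6f 39 72 32 is 4 bytes ≤ B = 6; zero-pad to 6 bytes: K' = 6f 39 72 32 00 00.
K' ⊕ ipad = 59 0f 44 04 36 36; K' ⊕ opad = 33 65 2e 6e 5c 5c.
m1: inner = H(59 0f 44 04 36 36 4f 0d de 18) = 00 6e; tag = H(33 65 2e 6e 5c 5c 00 6e) = bd9d
m2: inner = H(59 0f 44 04 36 36 79 6e 6e 51) = ba 08; tag = H(33 65 2e 6e 5c 5c ba 08) = 7737
m3: inner = H(59 0f 44 04 36 36 a8 c9 73 6b) = ee 7d; tag = H(33 65 2e 6e 5c 5c ee 7d) = abac
m4: inner = H(59 0f 44 04 36 36 66 70 5a 50) = 93 09; tag = H(33 65 2e 6e 5c 5c 93 09) = 5038 ← matches

4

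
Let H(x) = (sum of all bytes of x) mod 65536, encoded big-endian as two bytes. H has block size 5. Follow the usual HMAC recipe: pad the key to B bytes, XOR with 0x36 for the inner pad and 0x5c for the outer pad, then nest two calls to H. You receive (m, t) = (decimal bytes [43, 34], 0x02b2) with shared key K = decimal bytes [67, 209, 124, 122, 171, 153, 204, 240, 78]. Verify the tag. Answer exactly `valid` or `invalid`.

Key decimal bytes [67, 209, 124, 122, 171, 153, 204, 240, 78] = 43 d1 7c 7a ab 99 cc f0 4e is 9 bytes > B = 5, so hash it first: H(key) = 05 58, then zero-pad to 5 bytes: K' = 05 58 00 00 00.
K' ⊕ ipad = 33 6e 36 36 36; K' ⊕ opad = 59 04 5c 5c 5c.
Inner hash: sum = 51+110+54+54+54+43+34 = 400 → 01 90.
Outer hash (recomputed tag): sum = 89+4+92+92+92+1+144 = 514 → 02 02.
Recomputed tag = 0202; claimed = 02b2 → mismatch.

invalid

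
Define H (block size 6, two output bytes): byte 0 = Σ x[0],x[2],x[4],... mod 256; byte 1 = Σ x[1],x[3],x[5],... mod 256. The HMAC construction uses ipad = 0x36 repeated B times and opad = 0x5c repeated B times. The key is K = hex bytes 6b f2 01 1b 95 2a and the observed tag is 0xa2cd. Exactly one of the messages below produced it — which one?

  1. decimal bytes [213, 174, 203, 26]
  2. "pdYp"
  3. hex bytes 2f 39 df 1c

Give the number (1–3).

Key hex bytes 6b f2 01 1b 95 2a is exactly B = 6 bytes: K' = 6b f2 01 1b 95 2a.
K' ⊕ ipad = 5d c4 37 2d a3 1c; K' ⊕ opad = 37 ae 5d 47 c9 76.
m1: inner = H(5d c4 37 2d a3 1c d5 ae cb 1a) = d7 d5; tag = H(37 ae 5d 47 c9 76 d7 d5) = 3440
m2: inner = H(5d c4 37 2d a3 1c 70 64 59 70) = 00 e1; tag = H(37 ae 5d 47 c9 76 00 e1) = 5d4c
m3: inner = H(5d c4 37 2d a3 1c 2f 39 df 1c) = 45 62; tag = H(37 ae 5d 47 c9 76 45 62) = a2cd ← matches

3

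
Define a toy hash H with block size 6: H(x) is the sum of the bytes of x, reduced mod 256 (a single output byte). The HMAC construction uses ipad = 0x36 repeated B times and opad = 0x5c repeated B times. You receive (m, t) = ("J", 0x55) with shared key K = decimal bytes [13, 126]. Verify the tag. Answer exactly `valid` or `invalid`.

invalid

Key decimal bytes [13, 126] = 0d 7e is 2 bytes ≤ B = 6; zero-pad to 6 bytes: K' = 0d 7e 00 00 00 00.
K' ⊕ ipad = 3b 48 36 36 36 36; K' ⊕ opad = 51 22 5c 5c 5c 5c.
Inner hash: sum = 59+72+54+54+54+54+74 = 421; mod 256 = 165 → a5.
Outer hash (recomputed tag): sum = 81+34+92+92+92+92+165 = 648; mod 256 = 136 → 88.
Recomputed tag = 88; claimed = 55 → mismatch.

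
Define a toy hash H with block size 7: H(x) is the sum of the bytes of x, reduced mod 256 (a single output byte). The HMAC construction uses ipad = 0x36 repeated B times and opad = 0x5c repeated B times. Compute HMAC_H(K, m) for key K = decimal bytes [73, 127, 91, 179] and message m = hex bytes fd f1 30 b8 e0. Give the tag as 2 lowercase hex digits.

54

Key decimal bytes [73, 127, 91, 179] = 49 7f 5b b3 is 4 bytes ≤ B = 7; zero-pad to 7 bytes: K' = 49 7f 5b b3 00 00 00.
K' ⊕ ipad = 7f 49 6d 85 36 36 36.  K' ⊕ opad = 15 23 07 ef 5c 5c 5c.
Inner input = (K'⊕ipad) ∥ m = 7f 49 6d 85 36 36 36 ∥ fd f1 30 b8 e0.
Inner hash: sum = 127+73+109+133+54+54+54+253+241+48+184+224 = 1554; mod 256 = 18 → 12.
Outer input = (K'⊕opad) ∥ inner = 15 23 07 ef 5c 5c 5c ∥ 12.
Outer hash (tag): sum = 21+35+7+239+92+92+92+18 = 596; mod 256 = 84 → 54.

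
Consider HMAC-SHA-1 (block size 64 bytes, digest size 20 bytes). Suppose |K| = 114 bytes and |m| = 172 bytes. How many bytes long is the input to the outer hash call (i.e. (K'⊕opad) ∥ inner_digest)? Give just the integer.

Key is 114 > 64 bytes, so it is hashed to 20 bytes then zero-padded to 64: |K'| = 64.
Outer input = (K'⊕opad) ∥ H(inner) → 64 + 20 = 84 bytes.

84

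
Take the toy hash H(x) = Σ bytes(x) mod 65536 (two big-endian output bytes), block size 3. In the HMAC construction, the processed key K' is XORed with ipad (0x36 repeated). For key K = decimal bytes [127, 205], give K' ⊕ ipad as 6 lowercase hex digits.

Key decimal bytes [127, 205] = 7f cd is 2 bytes ≤ B = 3; zero-pad to 3 bytes: K' = 7f cd 00.
XOR each byte with 0x36: 7f⊕36=49, cd⊕36=fb, 00⊕36=36.

49fb36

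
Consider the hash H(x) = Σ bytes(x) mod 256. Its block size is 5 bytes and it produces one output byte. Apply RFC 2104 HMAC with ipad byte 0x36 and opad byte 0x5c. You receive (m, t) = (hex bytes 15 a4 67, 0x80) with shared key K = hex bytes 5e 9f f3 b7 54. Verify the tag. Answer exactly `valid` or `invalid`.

invalid

Key hex bytes 5e 9f f3 b7 54 is exactly B = 5 bytes: K' = 5e 9f f3 b7 54.
K' ⊕ ipad = 68 a9 c5 81 62; K' ⊕ opad = 02 c3 af eb 08.
Inner hash: sum = 104+169+197+129+98+21+164+103 = 985; mod 256 = 217 → d9.
Outer hash (recomputed tag): sum = 2+195+175+235+8+217 = 832; mod 256 = 64 → 40.
Recomputed tag = 40; claimed = 80 → mismatch.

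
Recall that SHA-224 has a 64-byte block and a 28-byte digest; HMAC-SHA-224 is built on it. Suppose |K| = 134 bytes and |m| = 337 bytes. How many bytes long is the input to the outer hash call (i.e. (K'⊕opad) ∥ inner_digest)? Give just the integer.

Key is 134 > 64 bytes, so it is hashed to 28 bytes then zero-padded to 64: |K'| = 64.
Outer input = (K'⊕opad) ∥ H(inner) → 64 + 28 = 92 bytes.

92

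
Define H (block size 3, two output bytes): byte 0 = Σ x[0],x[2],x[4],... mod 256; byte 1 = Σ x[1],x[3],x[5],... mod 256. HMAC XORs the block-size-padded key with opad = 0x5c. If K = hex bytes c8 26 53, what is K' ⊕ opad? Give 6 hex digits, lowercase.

947a0f

Key hex bytes c8 26 53 is exactly B = 3 bytes: K' = c8 26 53.
XOR each byte with 0x5c: c8⊕5c=94, 26⊕5c=7a, 53⊕5c=0f.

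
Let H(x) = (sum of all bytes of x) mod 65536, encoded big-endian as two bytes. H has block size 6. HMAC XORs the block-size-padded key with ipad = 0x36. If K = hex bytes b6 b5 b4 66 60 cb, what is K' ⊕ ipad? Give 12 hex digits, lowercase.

Key hex bytes b6 b5 b4 66 60 cb is exactly B = 6 bytes: K' = b6 b5 b4 66 60 cb.
XOR each byte with 0x36: b6⊕36=80, b5⊕36=83, b4⊕36=82, 66⊕36=50, 60⊕36=56, cb⊕36=fd.

8083825056fd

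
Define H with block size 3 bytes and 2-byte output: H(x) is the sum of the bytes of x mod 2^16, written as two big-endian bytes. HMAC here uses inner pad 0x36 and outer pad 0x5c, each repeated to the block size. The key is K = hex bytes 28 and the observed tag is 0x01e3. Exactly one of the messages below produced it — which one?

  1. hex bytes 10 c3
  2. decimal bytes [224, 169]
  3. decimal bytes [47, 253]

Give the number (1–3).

Key hex bytes 28 is 1 byte ≤ B = 3; zero-pad to 3 bytes: K' = 28 00 00.
K' ⊕ ipad = 1e 36 36; K' ⊕ opad = 74 5c 5c.
m1: inner = H(1e 36 36 10 c3) = 01 5d; tag = H(74 5c 5c 01 5d) = 018a
m2: inner = H(1e 36 36 e0 a9) = 02 13; tag = H(74 5c 5c 02 13) = 0141
m3: inner = H(1e 36 36 2f fd) = 01 b6; tag = H(74 5c 5c 01 b6) = 01e3 ← matches

3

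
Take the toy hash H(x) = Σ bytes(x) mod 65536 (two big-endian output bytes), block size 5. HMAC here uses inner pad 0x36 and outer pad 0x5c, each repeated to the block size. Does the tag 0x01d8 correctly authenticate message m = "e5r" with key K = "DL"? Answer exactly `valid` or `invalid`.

valid

Key "DL" = 44 4c is 2 bytes ≤ B = 5; zero-pad to 5 bytes: K' = 44 4c 00 00 00.
K' ⊕ ipad = 72 7a 36 36 36; K' ⊕ opad = 18 10 5c 5c 5c.
Inner hash: sum = 114+122+54+54+54+101+53+114 = 666 → 02 9a.
Outer hash (recomputed tag): sum = 24+16+92+92+92+2+154 = 472 → 01 d8.
Recomputed tag = 01d8; claimed = 01d8 → match.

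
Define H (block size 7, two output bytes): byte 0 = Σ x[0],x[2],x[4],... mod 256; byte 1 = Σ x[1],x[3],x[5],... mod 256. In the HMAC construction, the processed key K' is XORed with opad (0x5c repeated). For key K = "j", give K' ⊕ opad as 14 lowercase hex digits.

Key "j" = 6a is 1 byte ≤ B = 7; zero-pad to 7 bytes: K' = 6a 00 00 00 00 00 00.
XOR each byte with 0x5c: 6a⊕5c=36, 00⊕5c=5c, 00⊕5c=5c, 00⊕5c=5c, 00⊕5c=5c, 00⊕5c=5c, 00⊕5c=5c.

365c5c5c5c5c5c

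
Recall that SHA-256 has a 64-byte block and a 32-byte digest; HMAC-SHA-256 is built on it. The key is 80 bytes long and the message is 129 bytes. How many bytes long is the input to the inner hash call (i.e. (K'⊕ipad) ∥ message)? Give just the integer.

193

Key is 80 > 64 bytes, so it is hashed to 32 bytes then zero-padded to 64: |K'| = 64.
Inner input = (K'⊕ipad) ∥ m → 64 + 129 = 193 bytes.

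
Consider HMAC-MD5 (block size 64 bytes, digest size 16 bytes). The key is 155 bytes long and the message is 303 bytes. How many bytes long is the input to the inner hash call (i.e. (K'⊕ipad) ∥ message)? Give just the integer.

367

Key is 155 > 64 bytes, so it is hashed to 16 bytes then zero-padded to 64: |K'| = 64.
Inner input = (K'⊕ipad) ∥ m → 64 + 303 = 367 bytes.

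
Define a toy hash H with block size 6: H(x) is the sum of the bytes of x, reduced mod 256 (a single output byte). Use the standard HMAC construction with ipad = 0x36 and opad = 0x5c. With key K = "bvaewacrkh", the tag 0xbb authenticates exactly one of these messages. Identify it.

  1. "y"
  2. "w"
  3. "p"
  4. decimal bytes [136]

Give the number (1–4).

Key "bvaewacrkh" = 62 76 61 65 77 61 63 72 6b 68 is 10 bytes > B = 6, so hash it first: H(key) = 1e, then zero-pad to 6 bytes: K' = 1e 00 00 00 00 00.
K' ⊕ ipad = 28 36 36 36 36 36; K' ⊕ opad = 42 5c 5c 5c 5c 5c.
m1: inner = H(28 36 36 36 36 36 79) = af; tag = H(42 5c 5c 5c 5c 5c af) = bd
m2: inner = H(28 36 36 36 36 36 77) = ad; tag = H(42 5c 5c 5c 5c 5c ad) = bb ← matches
m3: inner = H(28 36 36 36 36 36 70) = a6; tag = H(42 5c 5c 5c 5c 5c a6) = b4
m4: inner = H(28 36 36 36 36 36 88) = be; tag = H(42 5c 5c 5c 5c 5c be) = cc

2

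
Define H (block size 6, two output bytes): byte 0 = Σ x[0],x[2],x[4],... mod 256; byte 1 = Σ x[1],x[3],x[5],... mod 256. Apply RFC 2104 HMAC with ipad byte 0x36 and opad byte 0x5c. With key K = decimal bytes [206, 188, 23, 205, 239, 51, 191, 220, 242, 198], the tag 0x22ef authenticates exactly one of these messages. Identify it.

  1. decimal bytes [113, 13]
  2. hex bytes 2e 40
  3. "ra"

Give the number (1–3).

3

Key decimal bytes [206, 188, 23, 205, 239, 51, 191, 220, 242, 198] = ce bc 17 cd ef 33 bf dc f2 c6 is 10 bytes > B = 6, so hash it first: H(key) = 85 5e, then zero-pad to 6 bytes: K' = 85 5e 00 00 00 00.
K' ⊕ ipad = b3 68 36 36 36 36; K' ⊕ opad = d9 02 5c 5c 5c 5c.
m1: inner = H(b3 68 36 36 36 36 71 0d) = 90 e1; tag = H(d9 02 5c 5c 5c 5c 90 e1) = 219b
m2: inner = H(b3 68 36 36 36 36 2e 40) = 4d 14; tag = H(d9 02 5c 5c 5c 5c 4d 14) = dece
m3: inner = H(b3 68 36 36 36 36 72 61) = 91 35; tag = H(d9 02 5c 5c 5c 5c 91 35) = 22ef ← matches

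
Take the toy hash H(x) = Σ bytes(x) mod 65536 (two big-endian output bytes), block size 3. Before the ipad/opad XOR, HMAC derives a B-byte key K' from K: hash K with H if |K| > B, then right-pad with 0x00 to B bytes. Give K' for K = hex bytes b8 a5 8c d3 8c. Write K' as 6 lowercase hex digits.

034800

|K| = 5 > B = 3, so first hash the key.
H(K): sum = 184+165+140+211+140 = 840 → 03 48.
Zero-pad H(K) = 03 48 to 3 bytes: K' = 03 48 00.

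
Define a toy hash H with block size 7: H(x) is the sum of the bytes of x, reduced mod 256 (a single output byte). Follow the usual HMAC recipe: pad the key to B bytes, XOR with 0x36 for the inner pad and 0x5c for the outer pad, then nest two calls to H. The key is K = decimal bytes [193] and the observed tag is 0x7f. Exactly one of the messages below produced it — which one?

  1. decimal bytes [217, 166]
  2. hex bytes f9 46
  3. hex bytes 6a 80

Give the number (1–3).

1

Key decimal bytes [193] = c1 is 1 byte ≤ B = 7; zero-pad to 7 bytes: K' = c1 00 00 00 00 00 00.
K' ⊕ ipad = f7 36 36 36 36 36 36; K' ⊕ opad = 9d 5c 5c 5c 5c 5c 5c.
m1: inner = H(f7 36 36 36 36 36 36 d9 a6) = ba; tag = H(9d 5c 5c 5c 5c 5c 5c ba) = 7f ← matches
m2: inner = H(f7 36 36 36 36 36 36 f9 46) = 7a; tag = H(9d 5c 5c 5c 5c 5c 5c 7a) = 3f
m3: inner = H(f7 36 36 36 36 36 36 6a 80) = 25; tag = H(9d 5c 5c 5c 5c 5c 5c 25) = ea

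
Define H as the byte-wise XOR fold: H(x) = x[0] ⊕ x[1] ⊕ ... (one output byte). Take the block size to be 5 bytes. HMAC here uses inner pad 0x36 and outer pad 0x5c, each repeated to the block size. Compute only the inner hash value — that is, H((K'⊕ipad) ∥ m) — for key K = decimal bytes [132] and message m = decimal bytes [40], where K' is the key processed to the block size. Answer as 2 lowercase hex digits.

9a

Key decimal bytes [132] = 84 is 1 byte ≤ B = 5; zero-pad to 5 bytes: K' = 84 00 00 00 00.
K' ⊕ ipad = b2 36 36 36 36.
Inner input = b2 36 36 36 36 ∥ 28.
Inner hash: XOR b2⊕36⊕36⊕36⊕36⊕28 = 9a.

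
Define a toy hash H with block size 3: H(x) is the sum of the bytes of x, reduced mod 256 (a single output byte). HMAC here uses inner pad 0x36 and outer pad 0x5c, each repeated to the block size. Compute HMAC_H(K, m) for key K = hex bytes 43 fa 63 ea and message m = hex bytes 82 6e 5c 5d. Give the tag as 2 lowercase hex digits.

5f

Key hex bytes 43 fa 63 ea is 4 bytes > B = 3, so hash it first: H(key) = 8a, then zero-pad to 3 bytes: K' = 8a 00 00.
K' ⊕ ipad = bc 36 36.  K' ⊕ opad = d6 5c 5c.
Inner input = (K'⊕ipad) ∥ m = bc 36 36 ∥ 82 6e 5c 5d.
Inner hash: sum = 188+54+54+130+110+92+93 = 721; mod 256 = 209 → d1.
Outer input = (K'⊕opad) ∥ inner = d6 5c 5c ∥ d1.
Outer hash (tag): sum = 214+92+92+209 = 607; mod 256 = 95 → 5f.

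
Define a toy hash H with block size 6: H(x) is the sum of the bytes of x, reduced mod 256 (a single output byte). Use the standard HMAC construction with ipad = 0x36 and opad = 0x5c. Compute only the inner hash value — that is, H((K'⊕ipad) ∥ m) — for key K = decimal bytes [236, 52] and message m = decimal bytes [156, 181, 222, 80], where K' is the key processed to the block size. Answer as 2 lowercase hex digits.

33

Key decimal bytes [236, 52] = ec 34 is 2 bytes ≤ B = 6; zero-pad to 6 bytes: K' = ec 34 00 00 00 00.
K' ⊕ ipad = da 02 36 36 36 36.
Inner input = da 02 36 36 36 36 ∥ 9c b5 de 50.
Inner hash: sum = 218+2+54+54+54+54+156+181+222+80 = 1075; mod 256 = 51 → 33.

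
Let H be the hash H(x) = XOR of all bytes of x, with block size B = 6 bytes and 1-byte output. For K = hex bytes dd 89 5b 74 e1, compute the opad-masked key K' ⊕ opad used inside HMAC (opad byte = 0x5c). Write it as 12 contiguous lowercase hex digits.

Key hex bytes dd 89 5b 74 e1 is 5 bytes ≤ B = 6; zero-pad to 6 bytes: K' = dd 89 5b 74 e1 00.
XOR each byte with 0x5c: dd⊕5c=81, 89⊕5c=d5, 5b⊕5c=07, 74⊕5c=28, e1⊕5c=bd, 00⊕5c=5c.

81d50728bd5c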